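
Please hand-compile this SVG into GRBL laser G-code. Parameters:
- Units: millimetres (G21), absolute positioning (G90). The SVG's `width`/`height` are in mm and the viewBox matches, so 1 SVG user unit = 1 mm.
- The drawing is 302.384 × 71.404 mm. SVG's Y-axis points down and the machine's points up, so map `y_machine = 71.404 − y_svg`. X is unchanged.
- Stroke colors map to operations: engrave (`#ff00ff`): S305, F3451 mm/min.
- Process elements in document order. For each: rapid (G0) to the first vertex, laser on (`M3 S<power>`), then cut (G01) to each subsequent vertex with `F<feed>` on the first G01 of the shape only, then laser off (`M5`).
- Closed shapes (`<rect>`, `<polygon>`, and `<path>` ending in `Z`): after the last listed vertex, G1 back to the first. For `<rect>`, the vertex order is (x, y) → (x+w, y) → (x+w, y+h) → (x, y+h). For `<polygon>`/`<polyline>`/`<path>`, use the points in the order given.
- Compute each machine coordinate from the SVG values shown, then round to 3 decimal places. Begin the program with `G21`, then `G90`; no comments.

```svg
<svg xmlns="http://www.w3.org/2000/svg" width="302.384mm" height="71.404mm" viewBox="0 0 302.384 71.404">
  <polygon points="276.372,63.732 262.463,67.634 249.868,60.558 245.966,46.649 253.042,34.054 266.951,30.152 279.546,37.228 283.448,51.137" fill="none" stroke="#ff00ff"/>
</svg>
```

1 u = 1 mm; y_m = 71.404 − y.

[1] `<polygon>` regular polygon, #ff00ff→engrave S305 F3451: (276.372,7.672) → (262.463,3.770) → (249.868,10.846) → (245.966,24.755) → (253.042,37.350) → (266.951,41.252) → (279.546,34.176) → (283.448,20.267) → (276.372,7.672) (closed)

G21
G90
G0 X276.372 Y7.672
M3 S305
G01 X262.463 Y3.770 F3451
G01 X249.868 Y10.846
G01 X245.966 Y24.755
G01 X253.042 Y37.350
G01 X266.951 Y41.252
G01 X279.546 Y34.176
G01 X283.448 Y20.267
G01 X276.372 Y7.672
M5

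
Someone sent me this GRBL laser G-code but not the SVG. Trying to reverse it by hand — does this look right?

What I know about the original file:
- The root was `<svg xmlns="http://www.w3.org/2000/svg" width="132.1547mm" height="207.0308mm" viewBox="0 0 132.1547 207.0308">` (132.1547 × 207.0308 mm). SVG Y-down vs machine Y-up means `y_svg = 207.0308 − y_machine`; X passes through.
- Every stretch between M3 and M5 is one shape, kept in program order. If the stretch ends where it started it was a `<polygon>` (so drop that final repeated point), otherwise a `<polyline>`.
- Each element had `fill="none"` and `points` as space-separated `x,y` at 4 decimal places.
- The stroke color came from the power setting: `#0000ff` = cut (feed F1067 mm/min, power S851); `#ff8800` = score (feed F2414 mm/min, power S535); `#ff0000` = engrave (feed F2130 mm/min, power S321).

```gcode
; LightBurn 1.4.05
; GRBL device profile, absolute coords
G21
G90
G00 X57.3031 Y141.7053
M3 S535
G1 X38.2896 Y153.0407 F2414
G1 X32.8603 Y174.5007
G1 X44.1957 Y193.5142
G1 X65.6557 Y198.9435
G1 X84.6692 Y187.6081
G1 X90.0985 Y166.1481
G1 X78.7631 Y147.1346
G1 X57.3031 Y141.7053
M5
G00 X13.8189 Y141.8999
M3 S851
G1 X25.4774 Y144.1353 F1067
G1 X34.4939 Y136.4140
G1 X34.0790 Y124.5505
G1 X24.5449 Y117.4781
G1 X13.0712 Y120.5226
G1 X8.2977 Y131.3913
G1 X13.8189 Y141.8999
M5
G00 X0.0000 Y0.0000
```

Each laser-on run becomes one SVG element. Flip Y back into SVG space with y_svg = 207.0308 − y_machine.

Run 1: the run's S535 means `#ff8800` (score). The run returns to its start, so emit a `<polygon>` with points (Y-flipped): 57.3031,65.3255 38.2896,53.9901 32.8603,32.5301 44.1957,13.5166 65.6557,8.0873 84.6692,19.4227 90.0985,40.8827 78.7631,59.8962.

Run 2: S851 ⇒ cut layer `#0000ff`. The run returns to its start, so emit a `<polygon>` with points (Y-flipped): 13.8189,65.1309 25.4774,62.8955 34.4939,70.6168 34.0790,82.4803 24.5449,89.5527 13.0712,86.5082 8.2977,75.6395.

<svg xmlns="http://www.w3.org/2000/svg" width="132.1547mm" height="207.0308mm" viewBox="0 0 132.1547 207.0308">
  <polygon points="57.3031,65.3255 38.2896,53.9901 32.8603,32.5301 44.1957,13.5166 65.6557,8.0873 84.6692,19.4227 90.0985,40.8827 78.7631,59.8962" fill="none" stroke="#ff8800"/>
  <polygon points="13.8189,65.1309 25.4774,62.8955 34.4939,70.6168 34.0790,82.4803 24.5449,89.5527 13.0712,86.5082 8.2977,75.6395" fill="none" stroke="#0000ff"/>
</svg>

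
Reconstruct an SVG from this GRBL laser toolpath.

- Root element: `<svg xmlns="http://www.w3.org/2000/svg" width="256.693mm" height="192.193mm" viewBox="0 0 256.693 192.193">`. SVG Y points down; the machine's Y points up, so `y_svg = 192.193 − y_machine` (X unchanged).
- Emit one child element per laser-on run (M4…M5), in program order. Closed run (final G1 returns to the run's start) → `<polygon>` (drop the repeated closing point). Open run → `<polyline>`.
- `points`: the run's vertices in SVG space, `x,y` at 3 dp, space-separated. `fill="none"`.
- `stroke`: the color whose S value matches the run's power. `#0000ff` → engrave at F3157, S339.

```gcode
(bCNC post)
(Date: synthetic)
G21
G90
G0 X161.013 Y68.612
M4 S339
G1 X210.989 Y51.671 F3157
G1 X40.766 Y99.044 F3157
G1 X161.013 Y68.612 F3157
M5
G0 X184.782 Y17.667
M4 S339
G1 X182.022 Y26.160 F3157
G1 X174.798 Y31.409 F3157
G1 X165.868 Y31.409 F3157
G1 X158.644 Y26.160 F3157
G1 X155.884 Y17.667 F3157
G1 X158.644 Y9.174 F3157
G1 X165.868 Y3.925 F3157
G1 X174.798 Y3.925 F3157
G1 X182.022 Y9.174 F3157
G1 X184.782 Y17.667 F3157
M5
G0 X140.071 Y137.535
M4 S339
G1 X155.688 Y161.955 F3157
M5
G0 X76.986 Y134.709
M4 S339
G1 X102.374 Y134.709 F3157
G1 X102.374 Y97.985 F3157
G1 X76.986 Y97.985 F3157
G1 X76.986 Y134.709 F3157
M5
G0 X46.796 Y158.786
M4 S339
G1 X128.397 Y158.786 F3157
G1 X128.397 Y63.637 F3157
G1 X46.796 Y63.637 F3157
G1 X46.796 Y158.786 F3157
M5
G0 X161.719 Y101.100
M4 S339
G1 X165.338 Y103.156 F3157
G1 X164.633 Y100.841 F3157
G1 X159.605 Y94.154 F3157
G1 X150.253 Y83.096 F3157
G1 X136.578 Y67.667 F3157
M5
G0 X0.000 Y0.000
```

<svg xmlns="http://www.w3.org/2000/svg" width="256.693mm" height="192.193mm" viewBox="0 0 256.693 192.193">
  <polygon points="161.013,123.581 210.989,140.522 40.766,93.149" fill="none" stroke="#0000ff"/>
  <polygon points="184.782,174.526 182.022,166.033 174.798,160.784 165.868,160.784 158.644,166.033 155.884,174.526 158.644,183.019 165.868,188.268 174.798,188.268 182.022,183.019" fill="none" stroke="#0000ff"/>
  <polyline points="140.071,54.658 155.688,30.238" fill="none" stroke="#0000ff"/>
  <polygon points="76.986,57.484 102.374,57.484 102.374,94.208 76.986,94.208" fill="none" stroke="#0000ff"/>
  <polygon points="46.796,33.407 128.397,33.407 128.397,128.556 46.796,128.556" fill="none" stroke="#0000ff"/>
  <polyline points="161.719,91.093 165.338,89.037 164.633,91.352 159.605,98.039 150.253,109.097 136.578,124.526" fill="none" stroke="#0000ff"/>
</svg>

Each laser-on run becomes one SVG element. Flip Y back into SVG space with y_svg = 192.193 − y_machine. Every run uses S339, so all elements get stroke `#0000ff` (engrave).

Run 1: The run returns to its start, so emit a `<polygon>` with points (Y-flipped): 161.013,123.581 210.989,140.522 40.766,93.149.

Run 2: The run returns to its start, so emit a `<polygon>` with points (Y-flipped): 184.782,174.526 182.022,166.033 174.798,160.784 165.868,160.784 158.644,166.033 155.884,174.526 158.644,183.019 165.868,188.268 174.798,188.268 182.022,183.019.

Run 3: The run is open, so emit a `<polyline>` with points (Y-flipped): 140.071,54.658 155.688,30.238.

Run 4: The run returns to its start, so emit a `<polygon>` with points (Y-flipped): 76.986,57.484 102.374,57.484 102.374,94.208 76.986,94.208.

Run 5: The run returns to its start, so emit a `<polygon>` with points (Y-flipped): 46.796,33.407 128.397,33.407 128.397,128.556 46.796,128.556.

Run 6: The run is open, so emit a `<polyline>` with points (Y-flipped): 161.719,91.093 165.338,89.037 164.633,91.352 159.605,98.039 150.253,109.097 136.578,124.526.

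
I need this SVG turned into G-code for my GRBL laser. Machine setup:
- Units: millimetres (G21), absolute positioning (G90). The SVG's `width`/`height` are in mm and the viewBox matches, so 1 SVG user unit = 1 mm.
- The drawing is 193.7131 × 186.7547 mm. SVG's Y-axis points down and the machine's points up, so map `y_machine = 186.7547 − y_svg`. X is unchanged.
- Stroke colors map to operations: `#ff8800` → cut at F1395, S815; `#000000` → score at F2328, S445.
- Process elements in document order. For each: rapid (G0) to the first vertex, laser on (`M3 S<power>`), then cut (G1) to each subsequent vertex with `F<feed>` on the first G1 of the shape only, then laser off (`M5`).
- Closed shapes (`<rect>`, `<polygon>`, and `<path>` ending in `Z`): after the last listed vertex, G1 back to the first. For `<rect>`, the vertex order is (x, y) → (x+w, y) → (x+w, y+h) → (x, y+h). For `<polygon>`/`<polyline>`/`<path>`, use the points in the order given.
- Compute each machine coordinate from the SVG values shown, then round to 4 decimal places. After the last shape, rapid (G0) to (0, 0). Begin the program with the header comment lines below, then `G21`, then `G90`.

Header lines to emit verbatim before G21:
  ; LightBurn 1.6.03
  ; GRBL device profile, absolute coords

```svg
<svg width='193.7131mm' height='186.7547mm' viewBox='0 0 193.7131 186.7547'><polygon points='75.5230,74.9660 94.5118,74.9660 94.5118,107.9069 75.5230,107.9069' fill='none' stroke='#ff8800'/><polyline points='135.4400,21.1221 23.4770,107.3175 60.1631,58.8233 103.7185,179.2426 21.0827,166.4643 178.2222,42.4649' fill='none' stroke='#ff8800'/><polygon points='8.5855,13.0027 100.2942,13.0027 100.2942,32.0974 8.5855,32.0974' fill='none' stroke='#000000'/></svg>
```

viewBox `0 0 193.7131 186.7547` with mm width/height → 1 unit = 1 mm. Flip: y_m = 186.7547 − y_svg.

**Shape 1** — `<polygon>` rectangle, stroke `#ff8800` → cut (S815, F1395). Machine vertices: (75.5230,111.7887) → (94.5118,111.7887) → (94.5118,78.8478) → (75.5230,78.8478) → (75.5230,111.7887). Closed: final G1 returns to the first vertex.

**Shape 2** — `<polyline>` open polyline, stroke `#ff8800` → cut (S815, F1395). Machine vertices: (135.4400,165.6326) → (23.4770,79.4372) → (60.1631,127.9314) → (103.7185,7.5121) → (21.0827,20.2904) → (178.2222,144.2898). Open path.

**Shape 3** — `<polygon>` rectangle, stroke `#000000` → score (S445, F2328). Machine vertices: (8.5855,173.7520) → (100.2942,173.7520) → (100.2942,154.6573) → (8.5855,154.6573) → (8.5855,173.7520). Closed: final G1 returns to the first vertex.

; LightBurn 1.6.03
; GRBL device profile, absolute coords
G21
G90
G0 X75.5230 Y111.7887
M3 S815
G1 X94.5118 Y111.7887 F1395
G1 X94.5118 Y78.8478
G1 X75.5230 Y78.8478
G1 X75.5230 Y111.7887
M5
G0 X135.4400 Y165.6326
M3 S815
G1 X23.4770 Y79.4372 F1395
G1 X60.1631 Y127.9314
G1 X103.7185 Y7.5121
G1 X21.0827 Y20.2904
G1 X178.2222 Y144.2898
M5
G0 X8.5855 Y173.7520
M3 S445
G1 X100.2942 Y173.7520 F2328
G1 X100.2942 Y154.6573
G1 X8.5855 Y154.6573
G1 X8.5855 Y173.7520
M5
G0 X0.0000 Y0.0000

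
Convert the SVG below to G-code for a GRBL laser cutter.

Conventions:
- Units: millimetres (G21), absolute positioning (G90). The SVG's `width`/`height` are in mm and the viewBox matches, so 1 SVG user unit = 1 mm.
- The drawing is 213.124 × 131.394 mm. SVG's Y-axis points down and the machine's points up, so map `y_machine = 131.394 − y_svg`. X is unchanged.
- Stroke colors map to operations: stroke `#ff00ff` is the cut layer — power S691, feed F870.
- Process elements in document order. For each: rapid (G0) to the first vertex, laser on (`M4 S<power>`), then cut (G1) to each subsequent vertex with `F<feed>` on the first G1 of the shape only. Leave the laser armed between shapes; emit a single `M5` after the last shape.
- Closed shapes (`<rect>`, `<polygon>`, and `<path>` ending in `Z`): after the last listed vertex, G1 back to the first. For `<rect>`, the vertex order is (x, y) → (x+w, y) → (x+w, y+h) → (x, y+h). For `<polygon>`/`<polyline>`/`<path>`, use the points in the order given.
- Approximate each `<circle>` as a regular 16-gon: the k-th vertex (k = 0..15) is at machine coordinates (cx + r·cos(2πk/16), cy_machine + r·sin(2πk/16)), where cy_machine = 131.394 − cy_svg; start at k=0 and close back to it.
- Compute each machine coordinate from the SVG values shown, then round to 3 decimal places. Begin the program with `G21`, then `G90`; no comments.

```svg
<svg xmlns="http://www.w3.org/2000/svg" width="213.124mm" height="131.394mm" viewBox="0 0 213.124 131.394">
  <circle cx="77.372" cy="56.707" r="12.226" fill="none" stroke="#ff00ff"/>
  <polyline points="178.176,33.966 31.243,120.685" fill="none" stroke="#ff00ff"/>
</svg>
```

Since the viewBox matches the mm dimensions, user units are millimetres directly. The only transform is the Y-flip y_m = 131.394 − y_svg.

Shape 1 is a circle drawn with `<circle>`. Its stroke #ff00ff means cut at S691, F870. After flipping Y the toolpath is (89.598,74.687) → (88.667,79.366) → (86.017,83.332) → (82.051,85.982) → (77.372,86.913) → (72.693,85.982) → (68.727,83.332) → (66.077,79.366) → (65.146,74.687) → (66.077,70.008) → (68.727,66.042) → (72.693,63.392) → (77.372,62.461) → (82.051,63.392) → (86.017,66.042) → (88.667,70.008) → (89.598,74.687), returning to the start.

Shape 2 is a line segment drawn with `<polyline>`. Its stroke #ff00ff means cut at S691, F870. After flipping Y the toolpath is (178.176,97.428) → (31.243,10.709).

G21
G90
G0 X89.598 Y74.687
M4 S691
G1 X88.667 Y79.366 F870
G1 X86.017 Y83.332
G1 X82.051 Y85.982
G1 X77.372 Y86.913
G1 X72.693 Y85.982
G1 X68.727 Y83.332
G1 X66.077 Y79.366
G1 X65.146 Y74.687
G1 X66.077 Y70.008
G1 X68.727 Y66.042
G1 X72.693 Y63.392
G1 X77.372 Y62.461
G1 X82.051 Y63.392
G1 X86.017 Y66.042
G1 X88.667 Y70.008
G1 X89.598 Y74.687
G0 X178.176 Y97.428
M4 S691
G1 X31.243 Y10.709 F870
M5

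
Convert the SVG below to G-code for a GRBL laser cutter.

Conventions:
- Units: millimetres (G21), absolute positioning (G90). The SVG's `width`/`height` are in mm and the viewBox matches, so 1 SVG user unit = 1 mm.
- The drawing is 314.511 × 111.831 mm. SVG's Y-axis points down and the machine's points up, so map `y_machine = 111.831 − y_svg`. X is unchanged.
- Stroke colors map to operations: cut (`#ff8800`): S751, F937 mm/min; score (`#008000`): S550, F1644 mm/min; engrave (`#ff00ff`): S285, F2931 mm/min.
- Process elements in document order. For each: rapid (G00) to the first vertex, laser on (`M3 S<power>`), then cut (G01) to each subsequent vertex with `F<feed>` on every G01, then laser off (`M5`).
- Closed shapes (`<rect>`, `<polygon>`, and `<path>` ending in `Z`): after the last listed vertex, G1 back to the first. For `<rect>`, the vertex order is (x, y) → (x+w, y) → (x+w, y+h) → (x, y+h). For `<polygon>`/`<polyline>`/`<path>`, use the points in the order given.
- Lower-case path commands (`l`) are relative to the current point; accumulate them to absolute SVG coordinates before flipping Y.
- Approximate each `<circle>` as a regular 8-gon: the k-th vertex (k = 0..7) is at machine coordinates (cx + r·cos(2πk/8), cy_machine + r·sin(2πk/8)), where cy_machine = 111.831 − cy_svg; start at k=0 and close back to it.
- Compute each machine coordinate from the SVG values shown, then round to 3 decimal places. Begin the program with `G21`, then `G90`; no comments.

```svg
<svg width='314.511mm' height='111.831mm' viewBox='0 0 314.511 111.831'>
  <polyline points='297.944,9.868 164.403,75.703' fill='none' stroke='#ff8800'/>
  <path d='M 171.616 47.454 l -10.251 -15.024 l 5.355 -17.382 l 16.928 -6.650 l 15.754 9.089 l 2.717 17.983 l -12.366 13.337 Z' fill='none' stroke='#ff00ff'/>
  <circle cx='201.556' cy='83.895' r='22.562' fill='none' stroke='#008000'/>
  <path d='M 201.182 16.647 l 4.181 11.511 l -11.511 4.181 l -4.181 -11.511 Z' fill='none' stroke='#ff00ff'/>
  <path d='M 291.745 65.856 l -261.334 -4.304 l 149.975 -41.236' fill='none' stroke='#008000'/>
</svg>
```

G21
G90
G00 X297.944 Y101.963
M3 S751
G01 X164.403 Y36.128 F937
M5
G00 X171.616 Y64.377
M3 S285
G01 X161.365 Y79.401 F2931
G01 X166.720 Y96.783 F2931
G01 X183.648 Y103.433 F2931
G01 X199.402 Y94.344 F2931
G01 X202.119 Y76.361 F2931
G01 X189.753 Y63.024 F2931
G01 X171.616 Y64.377 F2931
M5
G00 X224.118 Y27.936
M3 S550
G01 X217.510 Y43.890 F1644
G01 X201.556 Y50.498 F1644
G01 X185.602 Y43.890 F1644
G01 X178.994 Y27.936 F1644
G01 X185.602 Y11.982 F1644
G01 X201.556 Y5.374 F1644
G01 X217.510 Y11.982 F1644
G01 X224.118 Y27.936 F1644
M5
G00 X201.182 Y95.184
M3 S285
G01 X205.363 Y83.673 F2931
G01 X193.852 Y79.492 F2931
G01 X189.671 Y91.003 F2931
G01 X201.182 Y95.184 F2931
M5
G00 X291.745 Y45.975
M3 S550
G01 X30.411 Y50.279 F1644
G01 X180.386 Y91.515 F1644
M5

viewBox `0 0 314.511 111.831` with mm width/height → 1 unit = 1 mm. Flip: y_m = 111.831 − y_svg.

**Shape 1** — `<polyline>` line segment, stroke `#ff8800` → cut (S751, F937). Machine vertices: (297.944,101.963) → (164.403,36.128). Open path.

**Shape 2** — `<path>` regular polygon, stroke `#ff00ff` → engrave (S285, F2931). Machine vertices: (171.616,64.377) → (161.365,79.401) → (166.720,96.783) → (183.648,103.433) → (199.402,94.344) → (202.119,76.361) → (189.753,63.024) → (171.616,64.377). Closed: final G1 returns to the first vertex.

**Shape 3** — `<circle>` circle, stroke `#008000` → score (S550, F1644). Machine vertices: (224.118,27.936) → (217.510,43.890) → (201.556,50.498) → (185.602,43.890) → (178.994,27.936) → (185.602,11.982) → (201.556,5.374) → (217.510,11.982) → (224.118,27.936). Closed: final G1 returns to the first vertex.

**Shape 4** — `<path>` regular polygon, stroke `#ff00ff` → engrave (S285, F2931). Machine vertices: (201.182,95.184) → (205.363,83.673) → (193.852,79.492) → (189.671,91.003) → (201.182,95.184). Closed: final G1 returns to the first vertex.

**Shape 5** — `<path>` open polyline, stroke `#008000` → score (S550, F1644). Machine vertices: (291.745,45.975) → (30.411,50.279) → (180.386,91.515). Open path.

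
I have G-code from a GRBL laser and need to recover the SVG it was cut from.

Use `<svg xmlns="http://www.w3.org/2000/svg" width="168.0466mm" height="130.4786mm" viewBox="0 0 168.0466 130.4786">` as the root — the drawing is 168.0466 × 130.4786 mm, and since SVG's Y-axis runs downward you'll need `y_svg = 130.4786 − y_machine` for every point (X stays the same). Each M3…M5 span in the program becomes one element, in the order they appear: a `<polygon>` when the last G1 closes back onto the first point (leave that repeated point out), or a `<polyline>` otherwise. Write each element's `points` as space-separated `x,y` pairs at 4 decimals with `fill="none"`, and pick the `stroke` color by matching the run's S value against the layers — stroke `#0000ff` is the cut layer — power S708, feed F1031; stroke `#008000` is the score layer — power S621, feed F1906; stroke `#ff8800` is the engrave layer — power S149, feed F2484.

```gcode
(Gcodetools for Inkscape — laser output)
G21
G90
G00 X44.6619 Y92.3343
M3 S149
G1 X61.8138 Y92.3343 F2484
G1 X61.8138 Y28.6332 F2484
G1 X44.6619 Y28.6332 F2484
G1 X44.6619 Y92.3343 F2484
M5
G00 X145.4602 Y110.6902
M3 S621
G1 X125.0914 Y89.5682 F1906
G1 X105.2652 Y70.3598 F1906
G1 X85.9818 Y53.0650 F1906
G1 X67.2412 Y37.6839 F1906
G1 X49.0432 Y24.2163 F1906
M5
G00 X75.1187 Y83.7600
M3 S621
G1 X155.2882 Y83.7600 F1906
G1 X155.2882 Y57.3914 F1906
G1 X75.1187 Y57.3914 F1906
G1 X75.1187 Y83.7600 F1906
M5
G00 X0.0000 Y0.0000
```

<svg xmlns="http://www.w3.org/2000/svg" width="168.0466mm" height="130.4786mm" viewBox="0 0 168.0466 130.4786">
  <polygon points="44.6619,38.1443 61.8138,38.1443 61.8138,101.8454 44.6619,101.8454" fill="none" stroke="#ff8800"/>
  <polyline points="145.4602,19.7884 125.0914,40.9104 105.2652,60.1188 85.9818,77.4136 67.2412,92.7947 49.0432,106.2623" fill="none" stroke="#008000"/>
  <polygon points="75.1187,46.7186 155.2882,46.7186 155.2882,73.0872 75.1187,73.0872" fill="none" stroke="#008000"/>
</svg>

Each laser-on run becomes one SVG element. Flip Y back into SVG space with y_svg = 130.4786 − y_machine.

Run 1: power S149 maps to stroke `#ff8800` (engrave). The run returns to its start, so emit a `<polygon>` with points (Y-flipped): 44.6619,38.1443 61.8138,38.1443 61.8138,101.8454 44.6619,101.8454.

Run 2: power S621 maps to stroke `#008000` (score). The run is open, so emit a `<polyline>` with points (Y-flipped): 145.4602,19.7884 125.0914,40.9104 105.2652,60.1188 85.9818,77.4136 67.2412,92.7947 49.0432,106.2623.

Run 3: the run's S621 means `#008000` (score). The run returns to its start, so emit a `<polygon>` with points (Y-flipped): 75.1187,46.7186 155.2882,46.7186 155.2882,73.0872 75.1187,73.0872.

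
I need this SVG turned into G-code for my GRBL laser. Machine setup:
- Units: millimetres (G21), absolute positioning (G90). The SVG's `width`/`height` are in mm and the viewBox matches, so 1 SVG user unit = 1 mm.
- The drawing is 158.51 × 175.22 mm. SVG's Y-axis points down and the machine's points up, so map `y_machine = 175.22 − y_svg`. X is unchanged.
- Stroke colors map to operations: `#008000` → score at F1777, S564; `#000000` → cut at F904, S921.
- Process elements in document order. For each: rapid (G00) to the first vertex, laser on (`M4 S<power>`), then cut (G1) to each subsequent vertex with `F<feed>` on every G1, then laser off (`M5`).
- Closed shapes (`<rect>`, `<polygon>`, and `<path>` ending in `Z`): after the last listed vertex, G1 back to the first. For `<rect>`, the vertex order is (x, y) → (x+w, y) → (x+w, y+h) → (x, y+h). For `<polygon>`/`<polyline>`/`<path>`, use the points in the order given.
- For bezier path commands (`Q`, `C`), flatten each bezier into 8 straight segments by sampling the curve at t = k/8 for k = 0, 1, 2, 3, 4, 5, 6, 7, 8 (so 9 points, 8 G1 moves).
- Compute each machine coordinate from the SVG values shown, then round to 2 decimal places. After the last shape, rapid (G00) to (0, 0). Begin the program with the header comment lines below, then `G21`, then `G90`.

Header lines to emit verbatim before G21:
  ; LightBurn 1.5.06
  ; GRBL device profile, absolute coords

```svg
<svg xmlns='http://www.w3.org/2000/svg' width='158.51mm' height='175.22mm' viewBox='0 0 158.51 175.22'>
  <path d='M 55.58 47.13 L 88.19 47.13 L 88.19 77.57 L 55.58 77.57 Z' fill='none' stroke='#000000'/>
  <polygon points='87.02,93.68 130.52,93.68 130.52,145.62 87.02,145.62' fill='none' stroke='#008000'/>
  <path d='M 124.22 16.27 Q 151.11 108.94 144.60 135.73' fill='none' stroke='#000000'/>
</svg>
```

Since the viewBox matches the mm dimensions, user units are millimetres directly. The only transform is the Y-flip y_m = 175.22 − y_svg.

Shape 1 is a rectangle drawn with `<path>`. Its stroke #000000 means cut at S921, F904. After flipping Y the toolpath is (55.58,128.09) → (88.19,128.09) → (88.19,97.65) → (55.58,97.65) → (55.58,128.09), returning to the start.

Shape 2 is a rectangle drawn with `<polygon>`. Its stroke #008000 means score at S564, F1777. After flipping Y the toolpath is (87.02,81.54) → (130.52,81.54) → (130.52,29.60) → (87.02,29.60) → (87.02,81.54), returning to the start.

Shape 3 is a quadratic bezier drawn with `<path>`. Its stroke #000000 means cut at S921, F904. After flipping Y the toolpath is (124.22,158.95) → (130.42,136.81) → (135.58,116.73) → (139.69,98.71) → (142.76,82.75) → (144.79,68.85) → (145.77,57.00) → (145.71,47.22) → (144.60,39.49).

; LightBurn 1.5.06
; GRBL device profile, absolute coords
G21
G90
G00 X55.58 Y128.09
M4 S921
G1 X88.19 Y128.09 F904
G1 X88.19 Y97.65 F904
G1 X55.58 Y97.65 F904
G1 X55.58 Y128.09 F904
M5
G00 X87.02 Y81.54
M4 S564
G1 X130.52 Y81.54 F1777
G1 X130.52 Y29.60 F1777
G1 X87.02 Y29.60 F1777
G1 X87.02 Y81.54 F1777
M5
G00 X124.22 Y158.95
M4 S921
G1 X130.42 Y136.81 F904
G1 X135.58 Y116.73 F904
G1 X139.69 Y98.71 F904
G1 X142.76 Y82.75 F904
G1 X144.79 Y68.85 F904
G1 X145.77 Y57.00 F904
G1 X145.71 Y47.22 F904
G1 X144.60 Y39.49 F904
M5
G00 X0.00 Y0.00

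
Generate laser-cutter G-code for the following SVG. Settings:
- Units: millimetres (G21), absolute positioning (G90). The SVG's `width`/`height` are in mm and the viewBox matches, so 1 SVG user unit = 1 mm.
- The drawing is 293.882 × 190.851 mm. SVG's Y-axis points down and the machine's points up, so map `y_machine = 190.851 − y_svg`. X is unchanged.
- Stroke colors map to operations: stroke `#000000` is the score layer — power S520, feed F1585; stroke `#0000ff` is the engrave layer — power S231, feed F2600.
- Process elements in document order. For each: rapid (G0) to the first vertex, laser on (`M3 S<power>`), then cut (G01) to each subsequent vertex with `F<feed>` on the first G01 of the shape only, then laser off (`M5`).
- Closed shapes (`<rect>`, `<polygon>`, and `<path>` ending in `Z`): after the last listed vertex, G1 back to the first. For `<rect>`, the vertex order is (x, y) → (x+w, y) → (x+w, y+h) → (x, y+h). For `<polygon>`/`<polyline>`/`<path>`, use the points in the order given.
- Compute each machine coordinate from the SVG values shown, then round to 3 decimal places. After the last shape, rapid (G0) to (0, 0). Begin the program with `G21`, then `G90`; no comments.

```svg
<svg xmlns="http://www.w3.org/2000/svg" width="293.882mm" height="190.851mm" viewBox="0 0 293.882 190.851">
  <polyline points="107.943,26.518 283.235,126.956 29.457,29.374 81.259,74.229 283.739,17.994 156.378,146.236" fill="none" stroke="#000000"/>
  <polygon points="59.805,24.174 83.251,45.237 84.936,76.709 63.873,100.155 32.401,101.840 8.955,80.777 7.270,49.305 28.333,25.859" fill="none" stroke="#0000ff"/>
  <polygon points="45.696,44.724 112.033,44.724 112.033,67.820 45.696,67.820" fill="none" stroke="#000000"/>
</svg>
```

Since the viewBox matches the mm dimensions, user units are millimetres directly. The only transform is the Y-flip y_m = 190.851 − y_svg.

Shape 1 is a open polyline drawn with `<polyline>`. Its stroke #000000 means score at S520, F1585. After flipping Y the toolpath is (107.943,164.333) → (283.235,63.895) → (29.457,161.477) → (81.259,116.622) → (283.739,172.857) → (156.378,44.615).

Shape 2 is a regular polygon drawn with `<polygon>`. Its stroke #0000ff means engrave at S231, F2600. After flipping Y the toolpath is (59.805,166.677) → (83.251,145.614) → (84.936,114.142) → (63.873,90.696) → (32.401,89.011) → (8.955,110.074) → (7.270,141.546) → (28.333,164.992) → (59.805,166.677), returning to the start.

Shape 3 is a rectangle drawn with `<polygon>`. Its stroke #000000 means score at S520, F1585. After flipping Y the toolpath is (45.696,146.127) → (112.033,146.127) → (112.033,123.031) → (45.696,123.031) → (45.696,146.127), returning to the start.

G21
G90
G0 X107.943 Y164.333
M3 S520
G01 X283.235 Y63.895 F1585
G01 X29.457 Y161.477
G01 X81.259 Y116.622
G01 X283.739 Y172.857
G01 X156.378 Y44.615
M5
G0 X59.805 Y166.677
M3 S231
G01 X83.251 Y145.614 F2600
G01 X84.936 Y114.142
G01 X63.873 Y90.696
G01 X32.401 Y89.011
G01 X8.955 Y110.074
G01 X7.270 Y141.546
G01 X28.333 Y164.992
G01 X59.805 Y166.677
M5
G0 X45.696 Y146.127
M3 S520
G01 X112.033 Y146.127 F1585
G01 X112.033 Y123.031
G01 X45.696 Y123.031
G01 X45.696 Y146.127
M5
G0 X0.000 Y0.000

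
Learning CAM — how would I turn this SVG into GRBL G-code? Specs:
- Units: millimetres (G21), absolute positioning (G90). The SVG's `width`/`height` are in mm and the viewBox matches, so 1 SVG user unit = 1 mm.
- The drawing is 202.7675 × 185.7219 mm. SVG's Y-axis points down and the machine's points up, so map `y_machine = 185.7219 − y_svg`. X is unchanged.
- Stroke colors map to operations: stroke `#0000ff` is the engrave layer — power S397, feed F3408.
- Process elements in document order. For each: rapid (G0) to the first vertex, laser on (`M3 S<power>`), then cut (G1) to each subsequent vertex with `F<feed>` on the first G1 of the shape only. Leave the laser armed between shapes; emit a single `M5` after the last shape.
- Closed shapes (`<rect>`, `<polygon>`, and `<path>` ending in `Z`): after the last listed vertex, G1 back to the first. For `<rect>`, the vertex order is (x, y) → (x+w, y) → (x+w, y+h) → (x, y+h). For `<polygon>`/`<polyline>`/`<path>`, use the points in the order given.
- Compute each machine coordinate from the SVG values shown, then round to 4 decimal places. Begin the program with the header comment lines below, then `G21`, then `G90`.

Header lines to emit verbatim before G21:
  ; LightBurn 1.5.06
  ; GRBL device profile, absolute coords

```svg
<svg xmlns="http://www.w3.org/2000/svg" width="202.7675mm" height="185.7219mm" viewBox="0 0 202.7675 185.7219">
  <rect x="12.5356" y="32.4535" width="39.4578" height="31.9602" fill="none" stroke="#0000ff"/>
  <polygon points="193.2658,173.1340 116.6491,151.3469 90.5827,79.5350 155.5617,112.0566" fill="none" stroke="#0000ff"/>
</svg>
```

viewBox `0 0 202.7675 185.7219` with mm width/height → 1 unit = 1 mm. Flip: y_m = 185.7219 − y_svg.

**Shape 1** — `<rect>` rectangle, stroke `#0000ff` → engrave (S397, F3408). Machine vertices: (12.5356,153.2684) → (51.9934,153.2684) → (51.9934,121.3082) → (12.5356,121.3082) → (12.5356,153.2684). Closed: final G1 returns to the first vertex.

**Shape 2** — `<polygon>` closed polygon, stroke `#0000ff` → engrave (S397, F3408). Machine vertices: (193.2658,12.5879) → (116.6491,34.3750) → (90.5827,106.1869) → (155.5617,73.6653) → (193.2658,12.5879). Closed: final G1 returns to the first vertex.

; LightBurn 1.5.06
; GRBL device profile, absolute coords
G21
G90
G0 X12.5356 Y153.2684
M3 S397
G1 X51.9934 Y153.2684 F3408
G1 X51.9934 Y121.3082
G1 X12.5356 Y121.3082
G1 X12.5356 Y153.2684
G0 X193.2658 Y12.5879
M3 S397
G1 X116.6491 Y34.3750 F3408
G1 X90.5827 Y106.1869
G1 X155.5617 Y73.6653
G1 X193.2658 Y12.5879
M5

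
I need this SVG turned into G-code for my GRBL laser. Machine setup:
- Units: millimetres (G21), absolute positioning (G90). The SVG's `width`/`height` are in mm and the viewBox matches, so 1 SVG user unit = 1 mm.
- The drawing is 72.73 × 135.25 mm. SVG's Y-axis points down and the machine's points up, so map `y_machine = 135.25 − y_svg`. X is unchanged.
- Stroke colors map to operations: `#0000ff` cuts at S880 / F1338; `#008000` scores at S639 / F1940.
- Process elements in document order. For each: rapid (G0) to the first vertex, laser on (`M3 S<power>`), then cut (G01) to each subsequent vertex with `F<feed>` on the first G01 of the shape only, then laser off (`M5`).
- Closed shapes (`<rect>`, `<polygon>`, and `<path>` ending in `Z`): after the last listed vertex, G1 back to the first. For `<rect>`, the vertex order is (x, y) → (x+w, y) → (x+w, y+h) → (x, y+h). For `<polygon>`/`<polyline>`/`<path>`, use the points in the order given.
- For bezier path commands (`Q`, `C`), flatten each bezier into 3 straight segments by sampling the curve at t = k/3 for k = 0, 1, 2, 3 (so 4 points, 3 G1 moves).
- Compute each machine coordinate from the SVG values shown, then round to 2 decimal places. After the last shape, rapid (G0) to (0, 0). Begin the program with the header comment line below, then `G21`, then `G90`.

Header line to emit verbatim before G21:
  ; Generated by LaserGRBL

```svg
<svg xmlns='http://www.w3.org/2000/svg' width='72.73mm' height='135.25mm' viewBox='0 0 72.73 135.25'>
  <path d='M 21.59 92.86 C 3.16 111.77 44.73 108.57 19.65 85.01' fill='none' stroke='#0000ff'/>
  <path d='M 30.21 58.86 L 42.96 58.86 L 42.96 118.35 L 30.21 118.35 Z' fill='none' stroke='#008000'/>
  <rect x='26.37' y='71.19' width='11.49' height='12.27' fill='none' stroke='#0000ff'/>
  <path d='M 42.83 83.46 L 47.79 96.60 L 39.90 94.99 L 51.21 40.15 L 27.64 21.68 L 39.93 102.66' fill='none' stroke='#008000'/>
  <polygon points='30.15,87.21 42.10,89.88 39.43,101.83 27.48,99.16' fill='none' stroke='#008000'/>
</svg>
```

viewBox `0 0 72.73 135.25` with mm width/height → 1 unit = 1 mm. Flip: y_m = 135.25 − y_svg.

**Shape 1** — `<path>` cubic bezier, stroke `#0000ff` → cut (S880, F1338). Control points (SVG): P0=(21.59,92.86), P1=(3.16,111.77), P2=(44.73,108.57), P3=(19.65,85.01); sampled at t=k/3. Machine vertices: (21.59,42.39) → (18.47,30.79) → (27.20,33.53) → (19.65,50.24). Open path.

**Shape 2** — `<path>` rectangle, stroke `#008000` → score (S639, F1940). Machine vertices: (30.21,76.39) → (42.96,76.39) → (42.96,16.90) → (30.21,16.90) → (30.21,76.39). Closed: final G1 returns to the first vertex.

**Shape 3** — `<rect>` rectangle, stroke `#0000ff` → cut (S880, F1338). Machine vertices: (26.37,64.06) → (37.86,64.06) → (37.86,51.79) → (26.37,51.79) → (26.37,64.06). Closed: final G1 returns to the first vertex.

**Shape 4** — `<path>` open polyline, stroke `#008000` → score (S639, F1940). Machine vertices: (42.83,51.79) → (47.79,38.65) → (39.90,40.26) → (51.21,95.10) → (27.64,113.57) → (39.93,32.59). Open path.

**Shape 5** — `<polygon>` regular polygon, stroke `#008000` → score (S639, F1940). Machine vertices: (30.15,48.04) → (42.10,45.37) → (39.43,33.42) → (27.48,36.09) → (30.15,48.04). Closed: final G1 returns to the first vertex.

; Generated by LaserGRBL
G21
G90
G0 X21.59 Y42.39
M3 S880
G01 X18.47 Y30.79 F1338
G01 X27.20 Y33.53
G01 X19.65 Y50.24
M5
G0 X30.21 Y76.39
M3 S639
G01 X42.96 Y76.39 F1940
G01 X42.96 Y16.90
G01 X30.21 Y16.90
G01 X30.21 Y76.39
M5
G0 X26.37 Y64.06
M3 S880
G01 X37.86 Y64.06 F1338
G01 X37.86 Y51.79
G01 X26.37 Y51.79
G01 X26.37 Y64.06
M5
G0 X42.83 Y51.79
M3 S639
G01 X47.79 Y38.65 F1940
G01 X39.90 Y40.26
G01 X51.21 Y95.10
G01 X27.64 Y113.57
G01 X39.93 Y32.59
M5
G0 X30.15 Y48.04
M3 S639
G01 X42.10 Y45.37 F1940
G01 X39.43 Y33.42
G01 X27.48 Y36.09
G01 X30.15 Y48.04
M5
G0 X0.00 Y0.00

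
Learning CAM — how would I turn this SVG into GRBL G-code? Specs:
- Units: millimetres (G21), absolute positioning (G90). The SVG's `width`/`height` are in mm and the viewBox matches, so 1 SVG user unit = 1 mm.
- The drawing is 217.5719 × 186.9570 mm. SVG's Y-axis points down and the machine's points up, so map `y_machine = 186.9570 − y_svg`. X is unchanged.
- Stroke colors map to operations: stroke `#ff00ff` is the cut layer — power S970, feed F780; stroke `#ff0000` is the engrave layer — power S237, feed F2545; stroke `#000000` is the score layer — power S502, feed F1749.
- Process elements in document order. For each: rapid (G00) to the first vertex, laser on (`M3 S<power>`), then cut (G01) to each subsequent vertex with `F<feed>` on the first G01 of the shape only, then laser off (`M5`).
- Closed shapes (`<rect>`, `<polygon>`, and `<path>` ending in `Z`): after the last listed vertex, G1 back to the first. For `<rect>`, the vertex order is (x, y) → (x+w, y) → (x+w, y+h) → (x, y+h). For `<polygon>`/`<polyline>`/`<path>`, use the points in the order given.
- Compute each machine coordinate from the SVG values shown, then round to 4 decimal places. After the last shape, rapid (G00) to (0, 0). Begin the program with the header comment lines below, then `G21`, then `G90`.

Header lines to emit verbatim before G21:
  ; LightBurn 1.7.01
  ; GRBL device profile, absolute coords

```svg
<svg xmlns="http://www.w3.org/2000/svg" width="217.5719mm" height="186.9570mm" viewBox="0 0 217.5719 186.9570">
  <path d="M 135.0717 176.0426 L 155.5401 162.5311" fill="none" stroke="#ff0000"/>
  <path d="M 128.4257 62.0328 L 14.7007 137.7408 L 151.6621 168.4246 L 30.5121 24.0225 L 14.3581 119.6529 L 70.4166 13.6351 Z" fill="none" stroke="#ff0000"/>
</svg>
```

; LightBurn 1.7.01
; GRBL device profile, absolute coords
G21
G90
G00 X135.0717 Y10.9144
M3 S237
G01 X155.5401 Y24.4259 F2545
M5
G00 X128.4257 Y124.9242
M3 S237
G01 X14.7007 Y49.2162 F2545
G01 X151.6621 Y18.5324
G01 X30.5121 Y162.9345
G01 X14.3581 Y67.3041
G01 X70.4166 Y173.3219
G01 X128.4257 Y124.9242
M5
G00 X0.0000 Y0.0000

1 u = 1 mm; y_m = 186.9570 − y.

[1] `<path>` line segment, #ff0000→engrave S237 F2545: (135.0717,10.9144) → (155.5401,24.4259)

[2] `<path>` closed polygon, #ff0000→engrave S237 F2545: (128.4257,124.9242) → (14.7007,49.2162) → (151.6621,18.5324) → (30.5121,162.9345) → (14.3581,67.3041) → (70.4166,173.3219) → (128.4257,124.9242) (closed)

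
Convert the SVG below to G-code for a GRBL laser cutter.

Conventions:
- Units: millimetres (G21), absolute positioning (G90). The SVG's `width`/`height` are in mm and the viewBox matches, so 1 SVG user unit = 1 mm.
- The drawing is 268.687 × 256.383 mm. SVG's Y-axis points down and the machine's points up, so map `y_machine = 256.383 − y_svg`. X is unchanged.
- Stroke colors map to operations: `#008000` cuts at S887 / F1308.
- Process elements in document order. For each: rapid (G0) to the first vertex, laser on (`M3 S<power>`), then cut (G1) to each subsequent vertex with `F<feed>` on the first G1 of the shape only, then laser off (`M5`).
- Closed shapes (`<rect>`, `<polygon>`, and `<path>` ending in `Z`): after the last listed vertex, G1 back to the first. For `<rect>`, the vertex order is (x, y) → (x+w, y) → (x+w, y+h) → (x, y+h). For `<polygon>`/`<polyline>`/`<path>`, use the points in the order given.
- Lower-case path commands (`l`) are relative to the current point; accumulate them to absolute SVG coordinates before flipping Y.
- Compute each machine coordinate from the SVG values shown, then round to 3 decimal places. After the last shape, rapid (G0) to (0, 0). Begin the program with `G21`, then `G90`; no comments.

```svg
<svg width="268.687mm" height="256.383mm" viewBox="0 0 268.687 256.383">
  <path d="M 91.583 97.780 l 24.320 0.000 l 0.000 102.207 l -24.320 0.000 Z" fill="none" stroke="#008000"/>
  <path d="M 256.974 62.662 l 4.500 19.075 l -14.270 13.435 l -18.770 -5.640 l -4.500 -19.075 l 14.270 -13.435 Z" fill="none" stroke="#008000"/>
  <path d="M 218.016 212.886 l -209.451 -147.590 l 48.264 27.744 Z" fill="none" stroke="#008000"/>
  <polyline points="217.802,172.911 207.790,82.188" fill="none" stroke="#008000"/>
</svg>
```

viewBox `0 0 268.687 256.383` with mm width/height → 1 unit = 1 mm. Flip: y_m = 256.383 − y_svg.

**Shape 1** — `<path>` rectangle, stroke `#008000` → cut (S887, F1308). Machine vertices: (91.583,158.603) → (115.903,158.603) → (115.903,56.396) → (91.583,56.396) → (91.583,158.603). Closed: final G1 returns to the first vertex.

**Shape 2** — `<path>` regular polygon, stroke `#008000` → cut (S887, F1308). Machine vertices: (256.974,193.721) → (261.474,174.646) → (247.204,161.211) → (228.434,166.851) → (223.934,185.926) → (238.204,199.361) → (256.974,193.721). Closed: final G1 returns to the first vertex.

**Shape 3** — `<path>` closed polygon, stroke `#008000` → cut (S887, F1308). Machine vertices: (218.016,43.497) → (8.565,191.087) → (56.829,163.343) → (218.016,43.497). Closed: final G1 returns to the first vertex.

**Shape 4** — `<polyline>` line segment, stroke `#008000` → cut (S887, F1308). Machine vertices: (217.802,83.472) → (207.790,174.195). Open path.

G21
G90
G0 X91.583 Y158.603
M3 S887
G1 X115.903 Y158.603 F1308
G1 X115.903 Y56.396
G1 X91.583 Y56.396
G1 X91.583 Y158.603
M5
G0 X256.974 Y193.721
M3 S887
G1 X261.474 Y174.646 F1308
G1 X247.204 Y161.211
G1 X228.434 Y166.851
G1 X223.934 Y185.926
G1 X238.204 Y199.361
G1 X256.974 Y193.721
M5
G0 X218.016 Y43.497
M3 S887
G1 X8.565 Y191.087 F1308
G1 X56.829 Y163.343
G1 X218.016 Y43.497
M5
G0 X217.802 Y83.472
M3 S887
G1 X207.790 Y174.195 F1308
M5
G0 X0.000 Y0.000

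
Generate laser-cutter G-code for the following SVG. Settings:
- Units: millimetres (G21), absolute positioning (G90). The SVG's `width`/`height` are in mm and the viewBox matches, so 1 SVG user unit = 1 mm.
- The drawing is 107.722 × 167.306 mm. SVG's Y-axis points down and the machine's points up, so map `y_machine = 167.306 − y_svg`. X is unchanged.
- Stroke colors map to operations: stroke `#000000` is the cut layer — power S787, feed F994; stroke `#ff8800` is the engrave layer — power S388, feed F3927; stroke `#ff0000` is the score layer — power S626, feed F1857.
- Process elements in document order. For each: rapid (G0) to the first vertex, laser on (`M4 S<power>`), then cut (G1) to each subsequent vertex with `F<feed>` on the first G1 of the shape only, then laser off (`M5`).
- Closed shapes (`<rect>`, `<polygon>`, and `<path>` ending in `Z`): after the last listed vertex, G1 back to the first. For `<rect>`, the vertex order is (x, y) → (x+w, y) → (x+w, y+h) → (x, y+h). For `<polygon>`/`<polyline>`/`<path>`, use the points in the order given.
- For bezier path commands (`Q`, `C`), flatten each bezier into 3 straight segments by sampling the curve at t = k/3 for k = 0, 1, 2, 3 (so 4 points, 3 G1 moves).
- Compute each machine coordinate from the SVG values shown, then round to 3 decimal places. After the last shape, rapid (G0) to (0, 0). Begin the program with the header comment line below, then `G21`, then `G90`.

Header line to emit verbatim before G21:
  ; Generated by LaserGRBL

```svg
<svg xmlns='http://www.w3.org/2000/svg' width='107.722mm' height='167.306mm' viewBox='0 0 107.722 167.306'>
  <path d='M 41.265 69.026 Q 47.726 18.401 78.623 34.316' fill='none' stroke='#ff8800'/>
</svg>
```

; Generated by LaserGRBL
G21
G90
G0 X41.265 Y98.280
M4 S388
G1 X48.287 Y124.637 F3927
G1 X60.740 Y136.207
G1 X78.623 Y132.990
M5
G0 X0.000 Y0.000

Since the viewBox matches the mm dimensions, user units are millimetres directly. The only transform is the Y-flip y_m = 167.306 − y_svg.

Shape 1 is a quadratic bezier drawn with `<path>`. Its stroke #ff8800 means engrave at S388, F3927. After flipping Y the toolpath is (41.265,98.280) → (48.287,124.637) → (60.740,136.207) → (78.623,132.990).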